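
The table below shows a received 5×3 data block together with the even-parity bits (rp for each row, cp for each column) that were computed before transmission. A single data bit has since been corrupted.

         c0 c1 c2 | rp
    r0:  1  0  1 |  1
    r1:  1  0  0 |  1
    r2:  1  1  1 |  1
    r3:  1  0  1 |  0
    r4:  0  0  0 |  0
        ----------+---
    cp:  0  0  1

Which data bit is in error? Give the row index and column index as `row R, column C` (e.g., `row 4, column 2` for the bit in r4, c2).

row 0, column 1

Recompute each row's even parity and compare to rp:
  r0: data parity 0, sent rp 1 → mismatch
  r1: data parity 1, sent rp 1 → ok
  r2: data parity 1, sent rp 1 → ok
  r3: data parity 0, sent rp 0 → ok
  r4: data parity 0, sent rp 0 → ok
Recompute each column's even parity and compare to cp:
  c0: data parity 0, sent cp 0 → ok
  c1: data parity 1, sent cp 0 → mismatch
  c2: data parity 1, sent cp 1 → ok
Exactly one row (r0) and one column (c1) fail → the flipped bit is at their intersection.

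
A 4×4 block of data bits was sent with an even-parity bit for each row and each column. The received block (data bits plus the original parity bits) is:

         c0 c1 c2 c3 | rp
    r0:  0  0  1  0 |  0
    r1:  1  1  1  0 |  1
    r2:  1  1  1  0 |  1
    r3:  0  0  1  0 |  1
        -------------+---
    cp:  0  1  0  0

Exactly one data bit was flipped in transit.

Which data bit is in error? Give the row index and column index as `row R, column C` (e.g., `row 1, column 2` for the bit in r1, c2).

Recompute each row's even parity and compare to rp:
  r0: data parity 1, sent rp 0 → mismatch
  r1: data parity 1, sent rp 1 → ok
  r2: data parity 1, sent rp 1 → ok
  r3: data parity 1, sent rp 1 → ok
Recompute each column's even parity and compare to cp:
  c0: data parity 0, sent cp 0 → ok
  c1: data parity 0, sent cp 1 → mismatch
  c2: data parity 0, sent cp 0 → ok
  c3: data parity 0, sent cp 0 → ok
Exactly one row (r0) and one column (c1) fail → the flipped bit is at their intersection.

row 0, column 1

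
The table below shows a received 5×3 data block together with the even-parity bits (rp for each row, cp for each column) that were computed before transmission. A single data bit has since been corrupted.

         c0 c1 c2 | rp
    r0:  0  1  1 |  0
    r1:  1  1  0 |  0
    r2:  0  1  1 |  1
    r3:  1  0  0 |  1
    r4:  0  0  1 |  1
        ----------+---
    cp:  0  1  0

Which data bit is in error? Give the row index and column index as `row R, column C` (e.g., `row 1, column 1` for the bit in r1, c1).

Recompute each row's even parity and compare to rp:
  r0: data parity 0, sent rp 0 → ok
  r1: data parity 0, sent rp 0 → ok
  r2: data parity 0, sent rp 1 → mismatch
  r3: data parity 1, sent rp 1 → ok
  r4: data parity 1, sent rp 1 → ok
Recompute each column's even parity and compare to cp:
  c0: data parity 0, sent cp 0 → ok
  c1: data parity 1, sent cp 1 → ok
  c2: data parity 1, sent cp 0 → mismatch
Exactly one row (r2) and one column (c2) fail → the flipped bit is at their intersection.

row 2, column 2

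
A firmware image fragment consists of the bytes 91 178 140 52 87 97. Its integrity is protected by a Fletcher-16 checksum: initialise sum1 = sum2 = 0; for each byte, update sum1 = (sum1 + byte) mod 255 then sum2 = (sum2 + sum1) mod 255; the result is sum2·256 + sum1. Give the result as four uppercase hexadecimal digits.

8087

Running sums (mod 255):
  after byte 0 (91): sum1=91, sum2=91
  after byte 1 (178): sum1=14, sum2=105
  after byte 2 (140): sum1=154, sum2=4
  after byte 3 (52): sum1=206, sum2=210
  after byte 4 (87): sum1=38, sum2=248
  after byte 5 (97): sum1=135, sum2=128
Checksum = sum2·256 + sum1 = 128·256 + 135 = 32903 = 0x8087.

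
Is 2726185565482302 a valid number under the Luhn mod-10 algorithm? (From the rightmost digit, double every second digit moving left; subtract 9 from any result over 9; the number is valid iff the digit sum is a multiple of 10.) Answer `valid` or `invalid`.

valid

From the right, keep odd positions and double even positions (subtract 9 from any doubled value over 9):
  doubled (positions 2,4,...): 0 4 8 3 1 2 4 4 → sum 26
  kept (positions 1,3,...): 2 3 8 5 5 8 6 7 → sum 44
Total = 70.
70 mod 10 = 0, so the number is valid.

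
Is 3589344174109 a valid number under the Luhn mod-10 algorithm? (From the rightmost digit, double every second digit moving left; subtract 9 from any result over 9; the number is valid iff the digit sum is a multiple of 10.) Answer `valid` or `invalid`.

invalid

From the right, keep odd positions and double even positions (subtract 9 from any doubled value over 9):
  doubled (positions 2,4,...): 0 8 2 8 9 1 → sum 28
  kept (positions 1,3,...): 9 1 7 4 3 8 3 → sum 35
Total = 63.
63 mod 10 = 3, so the number is invalid.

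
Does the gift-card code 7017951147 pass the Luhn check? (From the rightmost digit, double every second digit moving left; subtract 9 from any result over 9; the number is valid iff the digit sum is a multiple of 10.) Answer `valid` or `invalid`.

From the right, keep odd positions and double even positions (subtract 9 from any doubled value over 9):
  doubled (positions 2,4,...): 8 2 9 2 5 → sum 26
  kept (positions 1,3,...): 7 1 5 7 0 → sum 20
Total = 46.
46 mod 10 = 6, so the number is invalid.

invalid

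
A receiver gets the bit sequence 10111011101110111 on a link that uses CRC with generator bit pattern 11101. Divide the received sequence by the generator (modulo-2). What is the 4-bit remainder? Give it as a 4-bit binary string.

0001

Modulo-2 division of 10111011101110111 by 11101:
  pos 0: 10111 XOR 11101 = 01010
  pos 1: 10100 XOR 11101 = 01001
  pos 2: 10011 XOR 11101 = 01110
  pos 3: 11101 XOR 11101 = 00000
  pos 8: 10111 XOR 11101 = 01010
  pos 9: 10100 XOR 11101 = 01001
  pos 10: 10011 XOR 11101 = 01110
  pos 11: 11101 XOR 11101 = 00000
Remainder = 0001 (nonzero — an error is detected).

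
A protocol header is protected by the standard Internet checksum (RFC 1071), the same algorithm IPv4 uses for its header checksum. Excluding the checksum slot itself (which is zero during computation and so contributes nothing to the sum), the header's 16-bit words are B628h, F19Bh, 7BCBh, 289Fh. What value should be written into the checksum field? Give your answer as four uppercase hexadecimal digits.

One's-complement addition (fold any carry out of bit 15 back into bit 0):
  0xB628 + 0xF19B = 0x1A7C3 → wrap carry → 0xA7C4
  0xA7C4 + 0x7BCB = 0x1238F → wrap carry → 0x2390
  0x2390 + 0x289F = 0x04C2F
One's-complement sum = 0x4C2F.
Checksum = ~0x4C2F & 0xFFFF = 0xB3D0.

B3D0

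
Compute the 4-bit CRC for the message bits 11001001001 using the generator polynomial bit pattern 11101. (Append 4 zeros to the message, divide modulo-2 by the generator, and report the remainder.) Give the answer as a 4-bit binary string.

Append 4 zeros: 110010010010000. Divide by 11101 (XOR where the leading bit is 1):
  pos 0: 11001 XOR 11101 = 00100
  pos 2: 10000 XOR 11101 = 01101
  pos 3: 11011 XOR 11101 = 00110
  pos 5: 11000 XOR 11101 = 00101
  pos 7: 10110 XOR 11101 = 01011
  pos 8: 10110 XOR 11101 = 01011
  pos 9: 10110 XOR 11101 = 01011
  pos 10: 10110 XOR 11101 = 01011
Remainder (last 4 bits) = 1011. This is the CRC / FCS.

1011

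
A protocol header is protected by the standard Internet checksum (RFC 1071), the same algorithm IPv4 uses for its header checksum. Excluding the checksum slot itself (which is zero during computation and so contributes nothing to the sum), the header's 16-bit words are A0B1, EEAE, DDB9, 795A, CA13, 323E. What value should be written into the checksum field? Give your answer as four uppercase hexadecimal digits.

One's-complement addition (fold any carry out of bit 15 back into bit 0):
  0xA0B1 + 0xEEAE = 0x18F5F → wrap carry → 0x8F60
  0x8F60 + 0xDDB9 = 0x16D19 → wrap carry → 0x6D1A
  0x6D1A + 0x795A = 0x0E674
  0xE674 + 0xCA13 = 0x1B087 → wrap carry → 0xB088
  0xB088 + 0x323E = 0x0E2C6
One's-complement sum = 0xE2C6.
Checksum = ~0xE2C6 & 0xFFFF = 0x1D39.

1D39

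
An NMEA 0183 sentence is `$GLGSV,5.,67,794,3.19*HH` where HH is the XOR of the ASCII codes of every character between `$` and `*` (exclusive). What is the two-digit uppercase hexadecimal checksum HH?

7C

XOR the ASCII codes of the payload characters:
  'G' = 0x47 → acc = 0x47
  'L' = 0x4C → acc = 0x0B
  'G' = 0x47 → acc = 0x4C
  'S' = 0x53 → acc = 0x1F
  'V' = 0x56 → acc = 0x49
  ',' = 0x2C → acc = 0x65
  '5' = 0x35 → acc = 0x50
  '.' = 0x2E → acc = 0x7E
  ',' = 0x2C → acc = 0x52
  '6' = 0x36 → acc = 0x64
  '7' = 0x37 → acc = 0x53
  ',' = 0x2C → acc = 0x7F
  '7' = 0x37 → acc = 0x48
  '9' = 0x39 → acc = 0x71
  '4' = 0x34 → acc = 0x45
  ',' = 0x2C → acc = 0x69
  '3' = 0x33 → acc = 0x5A
  '.' = 0x2E → acc = 0x74
  '1' = 0x31 → acc = 0x45
  '9' = 0x39 → acc = 0x7C
Checksum = 0x7C.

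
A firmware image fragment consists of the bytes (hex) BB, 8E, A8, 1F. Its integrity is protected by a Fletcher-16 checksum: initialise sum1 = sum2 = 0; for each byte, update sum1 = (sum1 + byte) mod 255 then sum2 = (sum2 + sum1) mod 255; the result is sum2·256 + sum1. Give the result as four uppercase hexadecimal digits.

Running sums (mod 255):
  after byte 0 (BB): sum1=187, sum2=187
  after byte 1 (8E): sum1=74, sum2=6
  after byte 2 (A8): sum1=242, sum2=248
  after byte 3 (1F): sum1=18, sum2=11
Checksum = sum2·256 + sum1 = 11·256 + 18 = 2834 = 0x0B12.

0B12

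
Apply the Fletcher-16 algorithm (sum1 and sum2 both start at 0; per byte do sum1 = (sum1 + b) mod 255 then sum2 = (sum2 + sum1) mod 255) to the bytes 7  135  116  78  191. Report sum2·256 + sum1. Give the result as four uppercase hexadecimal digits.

FA11

Running sums (mod 255):
  after byte 0 (7): sum1=7, sum2=7
  after byte 1 (135): sum1=142, sum2=149
  after byte 2 (116): sum1=3, sum2=152
  after byte 3 (78): sum1=81, sum2=233
  after byte 4 (191): sum1=17, sum2=250
Checksum = sum2·256 + sum1 = 250·256 + 17 = 64017 = 0xFA11.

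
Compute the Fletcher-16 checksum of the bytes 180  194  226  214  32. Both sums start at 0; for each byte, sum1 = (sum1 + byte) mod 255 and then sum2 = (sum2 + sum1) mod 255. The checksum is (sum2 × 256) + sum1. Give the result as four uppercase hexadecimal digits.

Running sums (mod 255):
  after byte 0 (180): sum1=180, sum2=180
  after byte 1 (194): sum1=119, sum2=44
  after byte 2 (226): sum1=90, sum2=134
  after byte 3 (214): sum1=49, sum2=183
  after byte 4 (32): sum1=81, sum2=9
Checksum = sum2·256 + sum1 = 9·256 + 81 = 2385 = 0x0951.

0951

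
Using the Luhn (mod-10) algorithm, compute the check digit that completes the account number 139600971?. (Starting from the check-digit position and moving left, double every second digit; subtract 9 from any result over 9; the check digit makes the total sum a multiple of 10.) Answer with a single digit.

Partial digits right→left: 1 7 9 0 0 6 9 3 1
Double every second digit counting from the check-digit position (so the 1st, 3rd, 5th, ... of the partial from the right).
  doubled (with −9 where >9): 2 9 0 9 2 → sum 22
  kept as-is: 7 0 6 3 → sum 16
Total = 22 + 16 = 38.
Check digit = (10 − (38 mod 10)) mod 10 = 2.

2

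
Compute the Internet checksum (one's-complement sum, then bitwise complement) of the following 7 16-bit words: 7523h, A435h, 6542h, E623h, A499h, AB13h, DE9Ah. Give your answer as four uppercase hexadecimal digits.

One's-complement addition (fold any carry out of bit 15 back into bit 0):
  0x7523 + 0xA435 = 0x11958 → wrap carry → 0x1959
  0x1959 + 0x6542 = 0x07E9B
  0x7E9B + 0xE623 = 0x164BE → wrap carry → 0x64BF
  0x64BF + 0xA499 = 0x10958 → wrap carry → 0x0959
  0x0959 + 0xAB13 = 0x0B46C
  0xB46C + 0xDE9A = 0x19306 → wrap carry → 0x9307
One's-complement sum = 0x9307.
Checksum = ~0x9307 & 0xFFFF = 0x6CF8.

6CF8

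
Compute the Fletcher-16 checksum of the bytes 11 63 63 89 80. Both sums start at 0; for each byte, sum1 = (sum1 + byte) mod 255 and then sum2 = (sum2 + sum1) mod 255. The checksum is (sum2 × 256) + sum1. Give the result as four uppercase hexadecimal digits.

F433

Running sums (mod 255):
  after byte 0 (11): sum1=11, sum2=11
  after byte 1 (63): sum1=74, sum2=85
  after byte 2 (63): sum1=137, sum2=222
  after byte 3 (89): sum1=226, sum2=193
  after byte 4 (80): sum1=51, sum2=244
Checksum = sum2·256 + sum1 = 244·256 + 51 = 62515 = 0xF433.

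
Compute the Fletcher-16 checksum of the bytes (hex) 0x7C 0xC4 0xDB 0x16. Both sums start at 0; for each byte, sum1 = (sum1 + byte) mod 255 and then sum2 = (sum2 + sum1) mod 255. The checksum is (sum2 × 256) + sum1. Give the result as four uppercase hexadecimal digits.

Running sums (mod 255):
  after byte 0 (0x7C): sum1=124, sum2=124
  after byte 1 (0xC4): sum1=65, sum2=189
  after byte 2 (0xDB): sum1=29, sum2=218
  after byte 3 (0x16): sum1=51, sum2=14
Checksum = sum2·256 + sum1 = 14·256 + 51 = 3635 = 0x0E33.

0E33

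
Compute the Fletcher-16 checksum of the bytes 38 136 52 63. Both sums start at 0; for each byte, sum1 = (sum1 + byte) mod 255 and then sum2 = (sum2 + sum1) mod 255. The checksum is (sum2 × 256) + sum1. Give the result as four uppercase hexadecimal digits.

D922

Running sums (mod 255):
  after byte 0 (38): sum1=38, sum2=38
  after byte 1 (136): sum1=174, sum2=212
  after byte 2 (52): sum1=226, sum2=183
  after byte 3 (63): sum1=34, sum2=217
Checksum = sum2·256 + sum1 = 217·256 + 34 = 55586 = 0xD922.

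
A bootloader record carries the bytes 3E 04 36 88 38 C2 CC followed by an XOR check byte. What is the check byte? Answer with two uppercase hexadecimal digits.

B2

XOR the bytes together:
  start with 0x3E
  0x3E ⊕ 0x04 = 0x3A
  0x3A ⊕ 0x36 = 0x0C
  0x0C ⊕ 0x88 = 0x84
  0x84 ⊕ 0x38 = 0xBC
  0xBC ⊕ 0xC2 = 0x7E
  0x7E ⊕ 0xCC = 0xB2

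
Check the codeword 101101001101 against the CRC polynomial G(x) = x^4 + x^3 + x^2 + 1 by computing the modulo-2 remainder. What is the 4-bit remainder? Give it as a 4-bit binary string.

1000

Modulo-2 division of 101101001101 by 11101:
  pos 0: 10110 XOR 11101 = 01011
  pos 1: 10111 XOR 11101 = 01010
  pos 2: 10100 XOR 11101 = 01001
  pos 3: 10010 XOR 11101 = 01111
  pos 4: 11111 XOR 11101 = 00010
  pos 7: 10101 XOR 11101 = 01000
Remainder = 1000 (nonzero — an error is detected).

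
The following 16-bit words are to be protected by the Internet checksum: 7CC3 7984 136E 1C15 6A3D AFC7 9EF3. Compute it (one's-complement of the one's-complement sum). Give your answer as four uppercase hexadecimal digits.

One's-complement addition (fold any carry out of bit 15 back into bit 0):
  0x7CC3 + 0x7984 = 0x0F647
  0xF647 + 0x136E = 0x109B5 → wrap carry → 0x09B6
  0x09B6 + 0x1C15 = 0x025CB
  0x25CB + 0x6A3D = 0x09008
  0x9008 + 0xAFC7 = 0x13FCF → wrap carry → 0x3FD0
  0x3FD0 + 0x9EF3 = 0x0DEC3
One's-complement sum = 0xDEC3.
Checksum = ~0xDEC3 & 0xFFFF = 0x213C.

213C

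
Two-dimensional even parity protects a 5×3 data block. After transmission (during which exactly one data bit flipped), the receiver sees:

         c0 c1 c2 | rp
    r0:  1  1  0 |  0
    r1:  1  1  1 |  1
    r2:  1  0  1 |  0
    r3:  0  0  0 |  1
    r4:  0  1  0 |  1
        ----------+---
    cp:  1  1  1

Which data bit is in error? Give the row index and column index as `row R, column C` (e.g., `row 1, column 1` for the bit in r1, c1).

row 3, column 2

Recompute each row's even parity and compare to rp:
  r0: data parity 0, sent rp 0 → ok
  r1: data parity 1, sent rp 1 → ok
  r2: data parity 0, sent rp 0 → ok
  r3: data parity 0, sent rp 1 → mismatch
  r4: data parity 1, sent rp 1 → ok
Recompute each column's even parity and compare to cp:
  c0: data parity 1, sent cp 1 → ok
  c1: data parity 1, sent cp 1 → ok
  c2: data parity 0, sent cp 1 → mismatch
Exactly one row (r3) and one column (c2) fail → the flipped bit is at their intersection.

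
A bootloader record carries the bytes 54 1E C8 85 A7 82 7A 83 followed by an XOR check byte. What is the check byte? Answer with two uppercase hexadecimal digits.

XOR the bytes together:
  start with 0x54
  0x54 ⊕ 0x1E = 0x4A
  0x4A ⊕ 0xC8 = 0x82
  0x82 ⊕ 0x85 = 0x07
  0x07 ⊕ 0xA7 = 0xA0
  0xA0 ⊕ 0x82 = 0x22
  0x22 ⊕ 0x7A = 0x58
  0x58 ⊕ 0x83 = 0xDB

DB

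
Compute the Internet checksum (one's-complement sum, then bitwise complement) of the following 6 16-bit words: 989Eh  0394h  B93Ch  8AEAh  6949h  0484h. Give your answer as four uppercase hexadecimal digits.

One's-complement addition (fold any carry out of bit 15 back into bit 0):
  0x989E + 0x0394 = 0x09C32
  0x9C32 + 0xB93C = 0x1556E → wrap carry → 0x556F
  0x556F + 0x8AEA = 0x0E059
  0xE059 + 0x6949 = 0x149A2 → wrap carry → 0x49A3
  0x49A3 + 0x0484 = 0x04E27
One's-complement sum = 0x4E27.
Checksum = ~0x4E27 & 0xFFFF = 0xB1D8.

B1D8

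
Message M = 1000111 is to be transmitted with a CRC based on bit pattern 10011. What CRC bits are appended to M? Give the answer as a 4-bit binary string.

Append 4 zeros: 10001110000. Divide by 10011 (XOR where the leading bit is 1):
  pos 0: 10001 XOR 10011 = 00010
  pos 3: 10110 XOR 10011 = 00101
  pos 5: 10100 XOR 10011 = 00111
Remainder (last 4 bits) = 1110. This is the CRC / FCS.

1110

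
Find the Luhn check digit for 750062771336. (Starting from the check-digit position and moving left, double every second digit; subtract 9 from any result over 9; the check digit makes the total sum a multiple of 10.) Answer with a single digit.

Partial digits right→left: 6 3 3 1 7 7 2 6 0 0 5 7
Double every second digit counting from the check-digit position (so the 1st, 3rd, 5th, ... of the partial from the right).
  doubled (with −9 where >9): 3 6 5 4 0 1 → sum 19
  kept as-is: 3 1 7 6 0 7 → sum 24
Total = 19 + 24 = 43.
Check digit = (10 − (43 mod 10)) mod 10 = 7.

7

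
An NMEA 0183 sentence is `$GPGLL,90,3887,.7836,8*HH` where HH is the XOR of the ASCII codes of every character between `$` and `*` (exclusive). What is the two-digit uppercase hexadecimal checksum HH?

XOR the ASCII codes of the payload characters:
  'G' = 0x47 → acc = 0x47
  'P' = 0x50 → acc = 0x17
  'G' = 0x47 → acc = 0x50
  'L' = 0x4C → acc = 0x1C
  'L' = 0x4C → acc = 0x50
  ',' = 0x2C → acc = 0x7C
  '9' = 0x39 → acc = 0x45
  '0' = 0x30 → acc = 0x75
  ',' = 0x2C → acc = 0x59
  '3' = 0x33 → acc = 0x6A
  '8' = 0x38 → acc = 0x52
  '8' = 0x38 → acc = 0x6A
  '7' = 0x37 → acc = 0x5D
  ',' = 0x2C → acc = 0x71
  '.' = 0x2E → acc = 0x5F
  '7' = 0x37 → acc = 0x68
  '8' = 0x38 → acc = 0x50
  '3' = 0x33 → acc = 0x63
  '6' = 0x36 → acc = 0x55
  ',' = 0x2C → acc = 0x79
  '8' = 0x38 → acc = 0x41
Checksum = 0x41.

41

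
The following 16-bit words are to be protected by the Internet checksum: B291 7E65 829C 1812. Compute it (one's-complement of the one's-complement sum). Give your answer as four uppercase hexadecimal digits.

One's-complement addition (fold any carry out of bit 15 back into bit 0):
  0xB291 + 0x7E65 = 0x130F6 → wrap carry → 0x30F7
  0x30F7 + 0x829C = 0x0B393
  0xB393 + 0x1812 = 0x0CBA5
One's-complement sum = 0xCBA5.
Checksum = ~0xCBA5 & 0xFFFF = 0x345A.

345A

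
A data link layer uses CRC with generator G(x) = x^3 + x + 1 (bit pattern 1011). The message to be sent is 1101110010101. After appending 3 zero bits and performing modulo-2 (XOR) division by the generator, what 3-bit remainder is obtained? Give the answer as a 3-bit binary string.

Append 3 zeros: 1101110010101000. Divide by 1011 (XOR where the leading bit is 1):
  pos 0: 1101 XOR 1011 = 0110
  pos 1: 1101 XOR 1011 = 0110
  pos 2: 1101 XOR 1011 = 0110
  pos 3: 1100 XOR 1011 = 0111
  pos 4: 1110 XOR 1011 = 0101
  pos 5: 1011 XOR 1011 = 0000
  pos 10: 1010 XOR 1011 = 0001
Remainder (last 3 bits) = 100. This is the CRC / FCS.

100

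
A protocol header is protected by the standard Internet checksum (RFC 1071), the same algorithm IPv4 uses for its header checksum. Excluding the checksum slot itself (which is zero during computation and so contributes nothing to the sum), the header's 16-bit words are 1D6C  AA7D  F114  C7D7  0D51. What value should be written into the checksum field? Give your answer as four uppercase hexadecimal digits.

One's-complement addition (fold any carry out of bit 15 back into bit 0):
  0x1D6C + 0xAA7D = 0x0C7E9
  0xC7E9 + 0xF114 = 0x1B8FD → wrap carry → 0xB8FE
  0xB8FE + 0xC7D7 = 0x180D5 → wrap carry → 0x80D6
  0x80D6 + 0x0D51 = 0x08E27
One's-complement sum = 0x8E27.
Checksum = ~0x8E27 & 0xFFFF = 0x71D8.

71D8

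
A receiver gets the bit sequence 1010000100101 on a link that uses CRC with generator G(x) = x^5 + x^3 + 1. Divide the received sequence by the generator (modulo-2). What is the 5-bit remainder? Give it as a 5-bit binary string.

00001

Modulo-2 division of 1010000100101 by 101001:
  pos 0: 101000 XOR 101001 = 000001
  pos 5: 101001 XOR 101001 = 000000
Remainder = 00001 (nonzero — an error is detected).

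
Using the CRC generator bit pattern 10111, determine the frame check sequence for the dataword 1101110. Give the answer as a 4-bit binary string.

Append 4 zeros: 11011100000. Divide by 10111 (XOR where the leading bit is 1):
  pos 0: 11011 XOR 10111 = 01100
  pos 1: 11001 XOR 10111 = 01110
  pos 2: 11100 XOR 10111 = 01011
  pos 3: 10110 XOR 10111 = 00001
Remainder (last 4 bits) = 1000. This is the CRC / FCS.

1000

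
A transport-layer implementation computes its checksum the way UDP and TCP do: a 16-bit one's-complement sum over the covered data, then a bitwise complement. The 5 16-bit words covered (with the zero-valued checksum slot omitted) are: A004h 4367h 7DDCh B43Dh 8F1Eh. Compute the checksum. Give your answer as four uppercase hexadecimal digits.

5B5B

One's-complement addition (fold any carry out of bit 15 back into bit 0):
  0xA004 + 0x4367 = 0x0E36B
  0xE36B + 0x7DDC = 0x16147 → wrap carry → 0x6148
  0x6148 + 0xB43D = 0x11585 → wrap carry → 0x1586
  0x1586 + 0x8F1E = 0x0A4A4
One's-complement sum = 0xA4A4.
Checksum = ~0xA4A4 & 0xFFFF = 0x5B5B.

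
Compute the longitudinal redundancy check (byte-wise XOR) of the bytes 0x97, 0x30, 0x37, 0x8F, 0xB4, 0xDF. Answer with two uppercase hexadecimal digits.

74

XOR the bytes together:
  start with 0x97
  0x97 ⊕ 0x30 = 0xA7
  0xA7 ⊕ 0x37 = 0x90
  0x90 ⊕ 0x8F = 0x1F
  0x1F ⊕ 0xB4 = 0xAB
  0xAB ⊕ 0xDF = 0x74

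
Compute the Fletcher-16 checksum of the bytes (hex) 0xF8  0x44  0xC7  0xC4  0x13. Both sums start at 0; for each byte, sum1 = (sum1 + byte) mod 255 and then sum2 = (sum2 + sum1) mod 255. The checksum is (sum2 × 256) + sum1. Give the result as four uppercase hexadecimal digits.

Running sums (mod 255):
  after byte 0 (0xF8): sum1=248, sum2=248
  after byte 1 (0x44): sum1=61, sum2=54
  after byte 2 (0xC7): sum1=5, sum2=59
  after byte 3 (0xC4): sum1=201, sum2=5
  after byte 4 (0x13): sum1=220, sum2=225
Checksum = sum2·256 + sum1 = 225·256 + 220 = 57820 = 0xE1DC.

E1DC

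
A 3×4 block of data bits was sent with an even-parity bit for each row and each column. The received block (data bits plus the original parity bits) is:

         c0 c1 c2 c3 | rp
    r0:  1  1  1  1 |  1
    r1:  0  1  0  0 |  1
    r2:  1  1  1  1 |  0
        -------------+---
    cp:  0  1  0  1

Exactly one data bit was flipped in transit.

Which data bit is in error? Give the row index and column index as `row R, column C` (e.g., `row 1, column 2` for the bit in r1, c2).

row 0, column 3

Recompute each row's even parity and compare to rp:
  r0: data parity 0, sent rp 1 → mismatch
  r1: data parity 1, sent rp 1 → ok
  r2: data parity 0, sent rp 0 → ok
Recompute each column's even parity and compare to cp:
  c0: data parity 0, sent cp 0 → ok
  c1: data parity 1, sent cp 1 → ok
  c2: data parity 0, sent cp 0 → ok
  c3: data parity 0, sent cp 1 → mismatch
Exactly one row (r0) and one column (c3) fail → the flipped bit is at their intersection.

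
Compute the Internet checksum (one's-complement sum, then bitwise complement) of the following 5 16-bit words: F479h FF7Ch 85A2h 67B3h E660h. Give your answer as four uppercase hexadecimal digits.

One's-complement addition (fold any carry out of bit 15 back into bit 0):
  0xF479 + 0xFF7C = 0x1F3F5 → wrap carry → 0xF3F6
  0xF3F6 + 0x85A2 = 0x17998 → wrap carry → 0x7999
  0x7999 + 0x67B3 = 0x0E14C
  0xE14C + 0xE660 = 0x1C7AC → wrap carry → 0xC7AD
One's-complement sum = 0xC7AD.
Checksum = ~0xC7AD & 0xFFFF = 0x3852.

3852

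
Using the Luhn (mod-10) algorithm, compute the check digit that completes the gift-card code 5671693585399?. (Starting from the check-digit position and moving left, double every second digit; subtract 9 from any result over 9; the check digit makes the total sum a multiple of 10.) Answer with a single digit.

8

Partial digits right→left: 9 9 3 5 8 5 3 9 6 1 7 6 5
Double every second digit counting from the check-digit position (so the 1st, 3rd, 5th, ... of the partial from the right).
  doubled (with −9 where >9): 9 6 7 6 3 5 1 → sum 37
  kept as-is: 9 5 5 9 1 6 → sum 35
Total = 37 + 35 = 72.
Check digit = (10 − (72 mod 10)) mod 10 = 8.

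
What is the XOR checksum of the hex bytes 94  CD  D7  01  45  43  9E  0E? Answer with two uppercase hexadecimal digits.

XOR the bytes together:
  start with 0x94
  0x94 ⊕ 0xCD = 0x59
  0x59 ⊕ 0xD7 = 0x8E
  0x8E ⊕ 0x01 = 0x8F
  0x8F ⊕ 0x45 = 0xCA
  0xCA ⊕ 0x43 = 0x89
  0x89 ⊕ 0x9E = 0x17
  0x17 ⊕ 0x0E = 0x19

19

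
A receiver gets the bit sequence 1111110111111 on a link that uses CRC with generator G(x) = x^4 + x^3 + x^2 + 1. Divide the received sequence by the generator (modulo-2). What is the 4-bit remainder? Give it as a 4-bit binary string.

Modulo-2 division of 1111110111111 by 11101:
  pos 0: 11111 XOR 11101 = 00010
  pos 3: 10101 XOR 11101 = 01000
  pos 4: 10001 XOR 11101 = 01100
  pos 5: 11001 XOR 11101 = 00100
  pos 7: 10011 XOR 11101 = 01110
  pos 8: 11101 XOR 11101 = 00000
Remainder = 0000 (zero — the frame passes the CRC check).

0000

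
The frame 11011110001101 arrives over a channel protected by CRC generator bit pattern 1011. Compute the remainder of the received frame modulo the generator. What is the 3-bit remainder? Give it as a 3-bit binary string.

000

Modulo-2 division of 11011110001101 by 1011:
  pos 0: 1101 XOR 1011 = 0110
  pos 1: 1101 XOR 1011 = 0110
  pos 2: 1101 XOR 1011 = 0110
  pos 3: 1101 XOR 1011 = 0110
  pos 4: 1100 XOR 1011 = 0111
  pos 5: 1110 XOR 1011 = 0101
  pos 6: 1010 XOR 1011 = 0001
  pos 9: 1110 XOR 1011 = 0101
  pos 10: 1011 XOR 1011 = 0000
Remainder = 000 (zero — the frame passes the CRC check).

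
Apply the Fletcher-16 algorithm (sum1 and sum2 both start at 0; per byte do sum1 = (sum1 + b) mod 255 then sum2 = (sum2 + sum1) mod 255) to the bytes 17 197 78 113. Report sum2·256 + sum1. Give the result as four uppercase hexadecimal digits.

Running sums (mod 255):
  after byte 0 (17): sum1=17, sum2=17
  after byte 1 (197): sum1=214, sum2=231
  after byte 2 (78): sum1=37, sum2=13
  after byte 3 (113): sum1=150, sum2=163
Checksum = sum2·256 + sum1 = 163·256 + 150 = 41878 = 0xA396.

A396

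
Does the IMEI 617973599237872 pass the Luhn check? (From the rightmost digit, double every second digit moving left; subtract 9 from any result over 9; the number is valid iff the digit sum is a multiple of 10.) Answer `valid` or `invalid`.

From the right, keep odd positions and double even positions (subtract 9 from any doubled value over 9):
  doubled (positions 2,4,...): 5 5 4 9 6 9 2 → sum 40
  kept (positions 1,3,...): 2 8 3 9 5 7 7 6 → sum 47
Total = 87.
87 mod 10 = 7, so the number is invalid.

invalid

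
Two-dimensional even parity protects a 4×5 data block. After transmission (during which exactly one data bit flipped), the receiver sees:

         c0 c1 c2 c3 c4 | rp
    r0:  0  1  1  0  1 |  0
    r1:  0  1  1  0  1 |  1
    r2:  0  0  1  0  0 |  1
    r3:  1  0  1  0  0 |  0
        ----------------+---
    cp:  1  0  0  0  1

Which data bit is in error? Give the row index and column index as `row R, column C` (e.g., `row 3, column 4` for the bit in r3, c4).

row 0, column 4

Recompute each row's even parity and compare to rp:
  r0: data parity 1, sent rp 0 → mismatch
  r1: data parity 1, sent rp 1 → ok
  r2: data parity 1, sent rp 1 → ok
  r3: data parity 0, sent rp 0 → ok
Recompute each column's even parity and compare to cp:
  c0: data parity 1, sent cp 1 → ok
  c1: data parity 0, sent cp 0 → ok
  c2: data parity 0, sent cp 0 → ok
  c3: data parity 0, sent cp 0 → ok
  c4: data parity 0, sent cp 1 → mismatch
Exactly one row (r0) and one column (c4) fail → the flipped bit is at their intersection.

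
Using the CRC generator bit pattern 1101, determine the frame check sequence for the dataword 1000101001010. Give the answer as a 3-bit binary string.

Append 3 zeros: 1000101001010000. Divide by 1101 (XOR where the leading bit is 1):
  pos 0: 1000 XOR 1101 = 0101
  pos 1: 1011 XOR 1101 = 0110
  pos 2: 1100 XOR 1101 = 0001
  pos 5: 1100 XOR 1101 = 0001
  pos 8: 1101 XOR 1101 = 0000
Remainder (last 3 bits) = 000. This is the CRC / FCS.

000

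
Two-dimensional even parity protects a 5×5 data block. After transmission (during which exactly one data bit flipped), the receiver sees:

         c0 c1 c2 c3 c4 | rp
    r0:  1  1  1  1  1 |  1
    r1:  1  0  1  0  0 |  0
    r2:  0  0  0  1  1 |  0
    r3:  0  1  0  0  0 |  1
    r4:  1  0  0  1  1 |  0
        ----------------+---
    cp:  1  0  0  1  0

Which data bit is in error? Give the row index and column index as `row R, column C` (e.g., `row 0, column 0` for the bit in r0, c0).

row 4, column 4

Recompute each row's even parity and compare to rp:
  r0: data parity 1, sent rp 1 → ok
  r1: data parity 0, sent rp 0 → ok
  r2: data parity 0, sent rp 0 → ok
  r3: data parity 1, sent rp 1 → ok
  r4: data parity 1, sent rp 0 → mismatch
Recompute each column's even parity and compare to cp:
  c0: data parity 1, sent cp 1 → ok
  c1: data parity 0, sent cp 0 → ok
  c2: data parity 0, sent cp 0 → ok
  c3: data parity 1, sent cp 1 → ok
  c4: data parity 1, sent cp 0 → mismatch
Exactly one row (r4) and one column (c4) fail → the flipped bit is at their intersection.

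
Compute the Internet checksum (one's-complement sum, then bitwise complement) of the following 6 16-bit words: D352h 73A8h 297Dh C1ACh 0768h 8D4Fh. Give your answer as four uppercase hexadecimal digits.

3923

One's-complement addition (fold any carry out of bit 15 back into bit 0):
  0xD352 + 0x73A8 = 0x146FA → wrap carry → 0x46FB
  0x46FB + 0x297D = 0x07078
  0x7078 + 0xC1AC = 0x13224 → wrap carry → 0x3225
  0x3225 + 0x0768 = 0x0398D
  0x398D + 0x8D4F = 0x0C6DC
One's-complement sum = 0xC6DC.
Checksum = ~0xC6DC & 0xFFFF = 0x3923.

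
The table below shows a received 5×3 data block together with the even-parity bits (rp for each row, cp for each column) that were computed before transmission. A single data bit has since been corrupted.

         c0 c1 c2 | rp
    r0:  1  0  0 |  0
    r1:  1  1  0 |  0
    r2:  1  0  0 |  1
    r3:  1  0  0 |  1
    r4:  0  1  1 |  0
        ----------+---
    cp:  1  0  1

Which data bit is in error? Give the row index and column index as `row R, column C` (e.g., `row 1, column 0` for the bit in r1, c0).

row 0, column 0

Recompute each row's even parity and compare to rp:
  r0: data parity 1, sent rp 0 → mismatch
  r1: data parity 0, sent rp 0 → ok
  r2: data parity 1, sent rp 1 → ok
  r3: data parity 1, sent rp 1 → ok
  r4: data parity 0, sent rp 0 → ok
Recompute each column's even parity and compare to cp:
  c0: data parity 0, sent cp 1 → mismatch
  c1: data parity 0, sent cp 0 → ok
  c2: data parity 1, sent cp 1 → ok
Exactly one row (r0) and one column (c0) fail → the flipped bit is at their intersection.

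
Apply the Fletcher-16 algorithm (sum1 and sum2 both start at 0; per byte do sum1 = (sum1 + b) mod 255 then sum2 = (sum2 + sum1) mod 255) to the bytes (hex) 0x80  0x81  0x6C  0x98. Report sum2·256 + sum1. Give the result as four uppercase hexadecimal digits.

F707

Running sums (mod 255):
  after byte 0 (0x80): sum1=128, sum2=128
  after byte 1 (0x81): sum1=2, sum2=130
  after byte 2 (0x6C): sum1=110, sum2=240
  after byte 3 (0x98): sum1=7, sum2=247
Checksum = sum2·256 + sum1 = 247·256 + 7 = 63239 = 0xF707.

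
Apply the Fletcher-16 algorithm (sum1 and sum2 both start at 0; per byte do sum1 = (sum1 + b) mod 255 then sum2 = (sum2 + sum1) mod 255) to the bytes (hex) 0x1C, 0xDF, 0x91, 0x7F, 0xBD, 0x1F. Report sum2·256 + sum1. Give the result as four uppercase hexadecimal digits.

Running sums (mod 255):
  after byte 0 (0x1C): sum1=28, sum2=28
  after byte 1 (0xDF): sum1=251, sum2=24
  after byte 2 (0x91): sum1=141, sum2=165
  after byte 3 (0x7F): sum1=13, sum2=178
  after byte 4 (0xBD): sum1=202, sum2=125
  after byte 5 (0x1F): sum1=233, sum2=103
Checksum = sum2·256 + sum1 = 103·256 + 233 = 26601 = 0x67E9.

67E9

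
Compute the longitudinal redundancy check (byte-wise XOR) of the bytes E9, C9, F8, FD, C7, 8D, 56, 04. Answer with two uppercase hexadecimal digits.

XOR the bytes together:
  start with 0xE9
  0xE9 ⊕ 0xC9 = 0x20
  0x20 ⊕ 0xF8 = 0xD8
  0xD8 ⊕ 0xFD = 0x25
  0x25 ⊕ 0xC7 = 0xE2
  0xE2 ⊕ 0x8D = 0x6F
  0x6F ⊕ 0x56 = 0x39
  0x39 ⊕ 0x04 = 0x3D

3D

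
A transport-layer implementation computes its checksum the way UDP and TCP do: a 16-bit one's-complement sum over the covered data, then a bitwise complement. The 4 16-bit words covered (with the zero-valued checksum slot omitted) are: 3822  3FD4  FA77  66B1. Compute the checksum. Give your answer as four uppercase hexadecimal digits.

One's-complement addition (fold any carry out of bit 15 back into bit 0):
  0x3822 + 0x3FD4 = 0x077F6
  0x77F6 + 0xFA77 = 0x1726D → wrap carry → 0x726E
  0x726E + 0x66B1 = 0x0D91F
One's-complement sum = 0xD91F.
Checksum = ~0xD91F & 0xFFFF = 0x26E0.

26E0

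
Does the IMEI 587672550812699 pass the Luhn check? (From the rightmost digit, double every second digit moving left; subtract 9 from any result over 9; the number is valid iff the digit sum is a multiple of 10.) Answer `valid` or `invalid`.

invalid

From the right, keep odd positions and double even positions (subtract 9 from any doubled value over 9):
  doubled (positions 2,4,...): 9 4 7 1 4 3 7 → sum 35
  kept (positions 1,3,...): 9 6 1 0 5 7 7 5 → sum 40
Total = 75.
75 mod 10 = 5, so the number is invalid.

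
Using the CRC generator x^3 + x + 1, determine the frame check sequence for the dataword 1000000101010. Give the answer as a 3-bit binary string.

011

Append 3 zeros: 1000000101010000. Divide by 1011 (XOR where the leading bit is 1):
  pos 0: 1000 XOR 1011 = 0011
  pos 2: 1100 XOR 1011 = 0111
  pos 3: 1110 XOR 1011 = 0101
  pos 4: 1011 XOR 1011 = 0000
  pos 9: 1010 XOR 1011 = 0001
  pos 12: 1000 XOR 1011 = 0011
Remainder (last 3 bits) = 011. This is the CRC / FCS.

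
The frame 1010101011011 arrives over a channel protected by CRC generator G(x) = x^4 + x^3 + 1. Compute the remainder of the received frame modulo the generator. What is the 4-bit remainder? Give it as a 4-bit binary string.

Modulo-2 division of 1010101011011 by 11001:
  pos 0: 10101 XOR 11001 = 01100
  pos 1: 11000 XOR 11001 = 00001
  pos 5: 11011 XOR 11001 = 00010
  pos 8: 10011 XOR 11001 = 01010
Remainder = 1010 (nonzero — an error is detected).

1010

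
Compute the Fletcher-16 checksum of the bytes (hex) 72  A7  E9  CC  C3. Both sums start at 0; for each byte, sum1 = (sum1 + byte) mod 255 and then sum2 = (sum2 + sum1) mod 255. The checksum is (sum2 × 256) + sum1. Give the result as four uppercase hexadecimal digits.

F594

Running sums (mod 255):
  after byte 0 (72): sum1=114, sum2=114
  after byte 1 (A7): sum1=26, sum2=140
  after byte 2 (E9): sum1=4, sum2=144
  after byte 3 (CC): sum1=208, sum2=97
  after byte 4 (C3): sum1=148, sum2=245
Checksum = sum2·256 + sum1 = 245·256 + 148 = 62868 = 0xF594.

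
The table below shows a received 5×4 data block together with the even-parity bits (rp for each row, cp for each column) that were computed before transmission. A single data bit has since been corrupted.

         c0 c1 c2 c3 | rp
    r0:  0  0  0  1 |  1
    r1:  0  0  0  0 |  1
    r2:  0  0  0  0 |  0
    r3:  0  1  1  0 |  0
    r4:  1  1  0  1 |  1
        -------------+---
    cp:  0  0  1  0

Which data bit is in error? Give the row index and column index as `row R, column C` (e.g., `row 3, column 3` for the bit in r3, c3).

Recompute each row's even parity and compare to rp:
  r0: data parity 1, sent rp 1 → ok
  r1: data parity 0, sent rp 1 → mismatch
  r2: data parity 0, sent rp 0 → ok
  r3: data parity 0, sent rp 0 → ok
  r4: data parity 1, sent rp 1 → ok
Recompute each column's even parity and compare to cp:
  c0: data parity 1, sent cp 0 → mismatch
  c1: data parity 0, sent cp 0 → ok
  c2: data parity 1, sent cp 1 → ok
  c3: data parity 0, sent cp 0 → ok
Exactly one row (r1) and one column (c0) fail → the flipped bit is at their intersection.

row 1, column 0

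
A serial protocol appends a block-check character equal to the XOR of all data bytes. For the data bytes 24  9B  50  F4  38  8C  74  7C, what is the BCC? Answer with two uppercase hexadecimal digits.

A7

XOR the bytes together:
  start with 0x24
  0x24 ⊕ 0x9B = 0xBF
  0xBF ⊕ 0x50 = 0xEF
  0xEF ⊕ 0xF4 = 0x1B
  0x1B ⊕ 0x38 = 0x23
  0x23 ⊕ 0x8C = 0xAF
  0xAF ⊕ 0x74 = 0xDB
  0xDB ⊕ 0x7C = 0xA7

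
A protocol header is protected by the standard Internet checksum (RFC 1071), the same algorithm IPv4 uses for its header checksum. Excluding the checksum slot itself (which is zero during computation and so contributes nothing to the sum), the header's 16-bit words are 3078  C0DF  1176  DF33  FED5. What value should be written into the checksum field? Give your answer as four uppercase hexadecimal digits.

One's-complement addition (fold any carry out of bit 15 back into bit 0):
  0x3078 + 0xC0DF = 0x0F157
  0xF157 + 0x1176 = 0x102CD → wrap carry → 0x02CE
  0x02CE + 0xDF33 = 0x0E201
  0xE201 + 0xFED5 = 0x1E0D6 → wrap carry → 0xE0D7
One's-complement sum = 0xE0D7.
Checksum = ~0xE0D7 & 0xFFFF = 0x1F28.

1F28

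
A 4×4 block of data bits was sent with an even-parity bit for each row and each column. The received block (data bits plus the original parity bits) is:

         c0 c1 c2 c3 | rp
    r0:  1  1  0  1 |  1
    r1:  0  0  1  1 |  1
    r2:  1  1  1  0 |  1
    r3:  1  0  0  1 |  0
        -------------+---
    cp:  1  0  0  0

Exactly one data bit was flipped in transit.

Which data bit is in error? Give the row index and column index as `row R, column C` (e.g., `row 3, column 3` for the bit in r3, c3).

Recompute each row's even parity and compare to rp:
  r0: data parity 1, sent rp 1 → ok
  r1: data parity 0, sent rp 1 → mismatch
  r2: data parity 1, sent rp 1 → ok
  r3: data parity 0, sent rp 0 → ok
Recompute each column's even parity and compare to cp:
  c0: data parity 1, sent cp 1 → ok
  c1: data parity 0, sent cp 0 → ok
  c2: data parity 0, sent cp 0 → ok
  c3: data parity 1, sent cp 0 → mismatch
Exactly one row (r1) and one column (c3) fail → the flipped bit is at their intersection.

row 1, column 3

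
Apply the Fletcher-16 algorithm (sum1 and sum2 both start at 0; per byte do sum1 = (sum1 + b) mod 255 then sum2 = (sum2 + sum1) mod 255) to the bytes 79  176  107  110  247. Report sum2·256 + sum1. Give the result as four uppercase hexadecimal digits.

Running sums (mod 255):
  after byte 0 (79): sum1=79, sum2=79
  after byte 1 (176): sum1=0, sum2=79
  after byte 2 (107): sum1=107, sum2=186
  after byte 3 (110): sum1=217, sum2=148
  after byte 4 (247): sum1=209, sum2=102
Checksum = sum2·256 + sum1 = 102·256 + 209 = 26321 = 0x66D1.

66D1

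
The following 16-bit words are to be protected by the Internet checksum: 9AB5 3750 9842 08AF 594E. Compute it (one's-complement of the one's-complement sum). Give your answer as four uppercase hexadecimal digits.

33BA

One's-complement addition (fold any carry out of bit 15 back into bit 0):
  0x9AB5 + 0x3750 = 0x0D205
  0xD205 + 0x9842 = 0x16A47 → wrap carry → 0x6A48
  0x6A48 + 0x08AF = 0x072F7
  0x72F7 + 0x594E = 0x0CC45
One's-complement sum = 0xCC45.
Checksum = ~0xCC45 & 0xFFFF = 0x33BA.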